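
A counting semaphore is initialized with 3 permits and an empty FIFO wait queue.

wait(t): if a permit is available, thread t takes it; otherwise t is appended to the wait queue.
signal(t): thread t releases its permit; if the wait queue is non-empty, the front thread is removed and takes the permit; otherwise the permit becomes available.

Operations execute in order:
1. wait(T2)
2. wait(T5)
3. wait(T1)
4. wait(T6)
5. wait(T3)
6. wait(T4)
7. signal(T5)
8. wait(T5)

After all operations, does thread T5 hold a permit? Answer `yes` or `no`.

Answer: no

Derivation:
Step 1: wait(T2) -> count=2 queue=[] holders={T2}
Step 2: wait(T5) -> count=1 queue=[] holders={T2,T5}
Step 3: wait(T1) -> count=0 queue=[] holders={T1,T2,T5}
Step 4: wait(T6) -> count=0 queue=[T6] holders={T1,T2,T5}
Step 5: wait(T3) -> count=0 queue=[T6,T3] holders={T1,T2,T5}
Step 6: wait(T4) -> count=0 queue=[T6,T3,T4] holders={T1,T2,T5}
Step 7: signal(T5) -> count=0 queue=[T3,T4] holders={T1,T2,T6}
Step 8: wait(T5) -> count=0 queue=[T3,T4,T5] holders={T1,T2,T6}
Final holders: {T1,T2,T6} -> T5 not in holders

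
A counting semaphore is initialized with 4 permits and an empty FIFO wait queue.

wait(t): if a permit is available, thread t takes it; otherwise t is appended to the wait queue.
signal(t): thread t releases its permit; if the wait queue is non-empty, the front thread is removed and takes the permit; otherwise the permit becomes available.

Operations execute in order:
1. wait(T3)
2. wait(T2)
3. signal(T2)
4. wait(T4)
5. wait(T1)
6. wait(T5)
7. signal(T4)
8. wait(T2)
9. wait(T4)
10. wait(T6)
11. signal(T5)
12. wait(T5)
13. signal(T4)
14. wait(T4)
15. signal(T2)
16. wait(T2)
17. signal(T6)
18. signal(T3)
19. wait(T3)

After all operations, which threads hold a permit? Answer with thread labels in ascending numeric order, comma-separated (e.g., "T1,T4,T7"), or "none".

Step 1: wait(T3) -> count=3 queue=[] holders={T3}
Step 2: wait(T2) -> count=2 queue=[] holders={T2,T3}
Step 3: signal(T2) -> count=3 queue=[] holders={T3}
Step 4: wait(T4) -> count=2 queue=[] holders={T3,T4}
Step 5: wait(T1) -> count=1 queue=[] holders={T1,T3,T4}
Step 6: wait(T5) -> count=0 queue=[] holders={T1,T3,T4,T5}
Step 7: signal(T4) -> count=1 queue=[] holders={T1,T3,T5}
Step 8: wait(T2) -> count=0 queue=[] holders={T1,T2,T3,T5}
Step 9: wait(T4) -> count=0 queue=[T4] holders={T1,T2,T3,T5}
Step 10: wait(T6) -> count=0 queue=[T4,T6] holders={T1,T2,T3,T5}
Step 11: signal(T5) -> count=0 queue=[T6] holders={T1,T2,T3,T4}
Step 12: wait(T5) -> count=0 queue=[T6,T5] holders={T1,T2,T3,T4}
Step 13: signal(T4) -> count=0 queue=[T5] holders={T1,T2,T3,T6}
Step 14: wait(T4) -> count=0 queue=[T5,T4] holders={T1,T2,T3,T6}
Step 15: signal(T2) -> count=0 queue=[T4] holders={T1,T3,T5,T6}
Step 16: wait(T2) -> count=0 queue=[T4,T2] holders={T1,T3,T5,T6}
Step 17: signal(T6) -> count=0 queue=[T2] holders={T1,T3,T4,T5}
Step 18: signal(T3) -> count=0 queue=[] holders={T1,T2,T4,T5}
Step 19: wait(T3) -> count=0 queue=[T3] holders={T1,T2,T4,T5}
Final holders: T1,T2,T4,T5

Answer: T1,T2,T4,T5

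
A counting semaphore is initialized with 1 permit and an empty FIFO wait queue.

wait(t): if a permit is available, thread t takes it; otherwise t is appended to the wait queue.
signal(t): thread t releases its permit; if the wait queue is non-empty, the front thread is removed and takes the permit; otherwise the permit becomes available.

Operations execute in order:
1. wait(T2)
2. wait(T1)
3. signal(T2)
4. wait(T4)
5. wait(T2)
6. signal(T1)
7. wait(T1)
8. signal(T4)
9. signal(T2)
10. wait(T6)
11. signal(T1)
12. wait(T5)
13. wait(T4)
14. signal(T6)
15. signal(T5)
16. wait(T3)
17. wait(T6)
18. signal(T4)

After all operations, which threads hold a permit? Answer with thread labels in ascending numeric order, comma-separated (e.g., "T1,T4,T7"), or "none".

Step 1: wait(T2) -> count=0 queue=[] holders={T2}
Step 2: wait(T1) -> count=0 queue=[T1] holders={T2}
Step 3: signal(T2) -> count=0 queue=[] holders={T1}
Step 4: wait(T4) -> count=0 queue=[T4] holders={T1}
Step 5: wait(T2) -> count=0 queue=[T4,T2] holders={T1}
Step 6: signal(T1) -> count=0 queue=[T2] holders={T4}
Step 7: wait(T1) -> count=0 queue=[T2,T1] holders={T4}
Step 8: signal(T4) -> count=0 queue=[T1] holders={T2}
Step 9: signal(T2) -> count=0 queue=[] holders={T1}
Step 10: wait(T6) -> count=0 queue=[T6] holders={T1}
Step 11: signal(T1) -> count=0 queue=[] holders={T6}
Step 12: wait(T5) -> count=0 queue=[T5] holders={T6}
Step 13: wait(T4) -> count=0 queue=[T5,T4] holders={T6}
Step 14: signal(T6) -> count=0 queue=[T4] holders={T5}
Step 15: signal(T5) -> count=0 queue=[] holders={T4}
Step 16: wait(T3) -> count=0 queue=[T3] holders={T4}
Step 17: wait(T6) -> count=0 queue=[T3,T6] holders={T4}
Step 18: signal(T4) -> count=0 queue=[T6] holders={T3}
Final holders: T3

Answer: T3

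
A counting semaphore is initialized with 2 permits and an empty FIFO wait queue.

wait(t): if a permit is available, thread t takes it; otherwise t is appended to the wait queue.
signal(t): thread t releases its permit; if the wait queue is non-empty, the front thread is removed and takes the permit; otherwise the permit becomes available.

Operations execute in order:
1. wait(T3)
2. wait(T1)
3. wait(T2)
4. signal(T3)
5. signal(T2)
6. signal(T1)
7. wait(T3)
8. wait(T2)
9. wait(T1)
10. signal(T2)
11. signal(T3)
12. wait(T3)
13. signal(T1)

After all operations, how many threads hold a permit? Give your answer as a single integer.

Step 1: wait(T3) -> count=1 queue=[] holders={T3}
Step 2: wait(T1) -> count=0 queue=[] holders={T1,T3}
Step 3: wait(T2) -> count=0 queue=[T2] holders={T1,T3}
Step 4: signal(T3) -> count=0 queue=[] holders={T1,T2}
Step 5: signal(T2) -> count=1 queue=[] holders={T1}
Step 6: signal(T1) -> count=2 queue=[] holders={none}
Step 7: wait(T3) -> count=1 queue=[] holders={T3}
Step 8: wait(T2) -> count=0 queue=[] holders={T2,T3}
Step 9: wait(T1) -> count=0 queue=[T1] holders={T2,T3}
Step 10: signal(T2) -> count=0 queue=[] holders={T1,T3}
Step 11: signal(T3) -> count=1 queue=[] holders={T1}
Step 12: wait(T3) -> count=0 queue=[] holders={T1,T3}
Step 13: signal(T1) -> count=1 queue=[] holders={T3}
Final holders: {T3} -> 1 thread(s)

Answer: 1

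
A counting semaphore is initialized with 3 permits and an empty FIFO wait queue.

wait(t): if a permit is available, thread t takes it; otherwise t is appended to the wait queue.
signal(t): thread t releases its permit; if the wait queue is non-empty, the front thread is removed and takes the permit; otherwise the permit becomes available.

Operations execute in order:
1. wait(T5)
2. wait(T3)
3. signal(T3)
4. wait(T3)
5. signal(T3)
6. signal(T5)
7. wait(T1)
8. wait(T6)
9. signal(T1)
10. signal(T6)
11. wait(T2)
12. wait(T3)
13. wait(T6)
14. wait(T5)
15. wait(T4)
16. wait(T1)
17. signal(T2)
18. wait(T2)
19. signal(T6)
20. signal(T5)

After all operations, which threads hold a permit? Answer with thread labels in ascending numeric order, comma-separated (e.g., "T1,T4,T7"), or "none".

Answer: T1,T3,T4

Derivation:
Step 1: wait(T5) -> count=2 queue=[] holders={T5}
Step 2: wait(T3) -> count=1 queue=[] holders={T3,T5}
Step 3: signal(T3) -> count=2 queue=[] holders={T5}
Step 4: wait(T3) -> count=1 queue=[] holders={T3,T5}
Step 5: signal(T3) -> count=2 queue=[] holders={T5}
Step 6: signal(T5) -> count=3 queue=[] holders={none}
Step 7: wait(T1) -> count=2 queue=[] holders={T1}
Step 8: wait(T6) -> count=1 queue=[] holders={T1,T6}
Step 9: signal(T1) -> count=2 queue=[] holders={T6}
Step 10: signal(T6) -> count=3 queue=[] holders={none}
Step 11: wait(T2) -> count=2 queue=[] holders={T2}
Step 12: wait(T3) -> count=1 queue=[] holders={T2,T3}
Step 13: wait(T6) -> count=0 queue=[] holders={T2,T3,T6}
Step 14: wait(T5) -> count=0 queue=[T5] holders={T2,T3,T6}
Step 15: wait(T4) -> count=0 queue=[T5,T4] holders={T2,T3,T6}
Step 16: wait(T1) -> count=0 queue=[T5,T4,T1] holders={T2,T3,T6}
Step 17: signal(T2) -> count=0 queue=[T4,T1] holders={T3,T5,T6}
Step 18: wait(T2) -> count=0 queue=[T4,T1,T2] holders={T3,T5,T6}
Step 19: signal(T6) -> count=0 queue=[T1,T2] holders={T3,T4,T5}
Step 20: signal(T5) -> count=0 queue=[T2] holders={T1,T3,T4}
Final holders: T1,T3,T4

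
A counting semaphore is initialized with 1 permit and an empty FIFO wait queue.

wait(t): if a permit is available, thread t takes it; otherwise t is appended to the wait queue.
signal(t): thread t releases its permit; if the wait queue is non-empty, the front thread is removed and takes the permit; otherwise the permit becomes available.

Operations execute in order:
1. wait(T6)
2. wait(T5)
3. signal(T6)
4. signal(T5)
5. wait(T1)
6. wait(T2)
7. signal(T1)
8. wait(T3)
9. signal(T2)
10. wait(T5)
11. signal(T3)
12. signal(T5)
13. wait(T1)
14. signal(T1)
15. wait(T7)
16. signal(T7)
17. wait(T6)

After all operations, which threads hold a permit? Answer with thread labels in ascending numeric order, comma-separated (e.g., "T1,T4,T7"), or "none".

Step 1: wait(T6) -> count=0 queue=[] holders={T6}
Step 2: wait(T5) -> count=0 queue=[T5] holders={T6}
Step 3: signal(T6) -> count=0 queue=[] holders={T5}
Step 4: signal(T5) -> count=1 queue=[] holders={none}
Step 5: wait(T1) -> count=0 queue=[] holders={T1}
Step 6: wait(T2) -> count=0 queue=[T2] holders={T1}
Step 7: signal(T1) -> count=0 queue=[] holders={T2}
Step 8: wait(T3) -> count=0 queue=[T3] holders={T2}
Step 9: signal(T2) -> count=0 queue=[] holders={T3}
Step 10: wait(T5) -> count=0 queue=[T5] holders={T3}
Step 11: signal(T3) -> count=0 queue=[] holders={T5}
Step 12: signal(T5) -> count=1 queue=[] holders={none}
Step 13: wait(T1) -> count=0 queue=[] holders={T1}
Step 14: signal(T1) -> count=1 queue=[] holders={none}
Step 15: wait(T7) -> count=0 queue=[] holders={T7}
Step 16: signal(T7) -> count=1 queue=[] holders={none}
Step 17: wait(T6) -> count=0 queue=[] holders={T6}
Final holders: T6

Answer: T6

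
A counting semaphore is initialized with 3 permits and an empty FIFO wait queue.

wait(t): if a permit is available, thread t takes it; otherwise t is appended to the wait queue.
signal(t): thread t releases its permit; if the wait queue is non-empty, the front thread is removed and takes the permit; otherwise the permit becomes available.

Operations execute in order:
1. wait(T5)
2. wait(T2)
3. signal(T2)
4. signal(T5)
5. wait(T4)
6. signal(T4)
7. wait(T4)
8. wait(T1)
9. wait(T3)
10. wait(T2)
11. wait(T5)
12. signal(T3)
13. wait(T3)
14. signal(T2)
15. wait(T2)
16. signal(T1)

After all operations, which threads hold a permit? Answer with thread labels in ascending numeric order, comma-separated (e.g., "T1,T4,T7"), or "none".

Answer: T3,T4,T5

Derivation:
Step 1: wait(T5) -> count=2 queue=[] holders={T5}
Step 2: wait(T2) -> count=1 queue=[] holders={T2,T5}
Step 3: signal(T2) -> count=2 queue=[] holders={T5}
Step 4: signal(T5) -> count=3 queue=[] holders={none}
Step 5: wait(T4) -> count=2 queue=[] holders={T4}
Step 6: signal(T4) -> count=3 queue=[] holders={none}
Step 7: wait(T4) -> count=2 queue=[] holders={T4}
Step 8: wait(T1) -> count=1 queue=[] holders={T1,T4}
Step 9: wait(T3) -> count=0 queue=[] holders={T1,T3,T4}
Step 10: wait(T2) -> count=0 queue=[T2] holders={T1,T3,T4}
Step 11: wait(T5) -> count=0 queue=[T2,T5] holders={T1,T3,T4}
Step 12: signal(T3) -> count=0 queue=[T5] holders={T1,T2,T4}
Step 13: wait(T3) -> count=0 queue=[T5,T3] holders={T1,T2,T4}
Step 14: signal(T2) -> count=0 queue=[T3] holders={T1,T4,T5}
Step 15: wait(T2) -> count=0 queue=[T3,T2] holders={T1,T4,T5}
Step 16: signal(T1) -> count=0 queue=[T2] holders={T3,T4,T5}
Final holders: T3,T4,T5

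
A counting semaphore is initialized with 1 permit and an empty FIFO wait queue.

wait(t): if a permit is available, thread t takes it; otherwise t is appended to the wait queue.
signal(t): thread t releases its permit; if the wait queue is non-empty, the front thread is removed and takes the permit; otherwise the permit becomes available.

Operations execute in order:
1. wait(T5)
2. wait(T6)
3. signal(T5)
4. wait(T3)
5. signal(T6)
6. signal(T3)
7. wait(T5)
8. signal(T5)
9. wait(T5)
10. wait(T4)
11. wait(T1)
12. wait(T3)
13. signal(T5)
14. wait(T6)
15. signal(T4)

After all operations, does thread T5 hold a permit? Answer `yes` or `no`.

Step 1: wait(T5) -> count=0 queue=[] holders={T5}
Step 2: wait(T6) -> count=0 queue=[T6] holders={T5}
Step 3: signal(T5) -> count=0 queue=[] holders={T6}
Step 4: wait(T3) -> count=0 queue=[T3] holders={T6}
Step 5: signal(T6) -> count=0 queue=[] holders={T3}
Step 6: signal(T3) -> count=1 queue=[] holders={none}
Step 7: wait(T5) -> count=0 queue=[] holders={T5}
Step 8: signal(T5) -> count=1 queue=[] holders={none}
Step 9: wait(T5) -> count=0 queue=[] holders={T5}
Step 10: wait(T4) -> count=0 queue=[T4] holders={T5}
Step 11: wait(T1) -> count=0 queue=[T4,T1] holders={T5}
Step 12: wait(T3) -> count=0 queue=[T4,T1,T3] holders={T5}
Step 13: signal(T5) -> count=0 queue=[T1,T3] holders={T4}
Step 14: wait(T6) -> count=0 queue=[T1,T3,T6] holders={T4}
Step 15: signal(T4) -> count=0 queue=[T3,T6] holders={T1}
Final holders: {T1} -> T5 not in holders

Answer: no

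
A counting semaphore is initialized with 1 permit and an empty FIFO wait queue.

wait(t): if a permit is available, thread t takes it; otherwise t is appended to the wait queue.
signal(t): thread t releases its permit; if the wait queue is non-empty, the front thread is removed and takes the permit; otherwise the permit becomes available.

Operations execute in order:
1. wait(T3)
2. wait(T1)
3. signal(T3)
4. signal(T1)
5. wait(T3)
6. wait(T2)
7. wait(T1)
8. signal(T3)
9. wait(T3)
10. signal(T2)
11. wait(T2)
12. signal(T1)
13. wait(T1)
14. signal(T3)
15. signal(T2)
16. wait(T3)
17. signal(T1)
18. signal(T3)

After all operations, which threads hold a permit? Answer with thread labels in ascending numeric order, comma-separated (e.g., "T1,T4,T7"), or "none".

Answer: none

Derivation:
Step 1: wait(T3) -> count=0 queue=[] holders={T3}
Step 2: wait(T1) -> count=0 queue=[T1] holders={T3}
Step 3: signal(T3) -> count=0 queue=[] holders={T1}
Step 4: signal(T1) -> count=1 queue=[] holders={none}
Step 5: wait(T3) -> count=0 queue=[] holders={T3}
Step 6: wait(T2) -> count=0 queue=[T2] holders={T3}
Step 7: wait(T1) -> count=0 queue=[T2,T1] holders={T3}
Step 8: signal(T3) -> count=0 queue=[T1] holders={T2}
Step 9: wait(T3) -> count=0 queue=[T1,T3] holders={T2}
Step 10: signal(T2) -> count=0 queue=[T3] holders={T1}
Step 11: wait(T2) -> count=0 queue=[T3,T2] holders={T1}
Step 12: signal(T1) -> count=0 queue=[T2] holders={T3}
Step 13: wait(T1) -> count=0 queue=[T2,T1] holders={T3}
Step 14: signal(T3) -> count=0 queue=[T1] holders={T2}
Step 15: signal(T2) -> count=0 queue=[] holders={T1}
Step 16: wait(T3) -> count=0 queue=[T3] holders={T1}
Step 17: signal(T1) -> count=0 queue=[] holders={T3}
Step 18: signal(T3) -> count=1 queue=[] holders={none}
Final holders: none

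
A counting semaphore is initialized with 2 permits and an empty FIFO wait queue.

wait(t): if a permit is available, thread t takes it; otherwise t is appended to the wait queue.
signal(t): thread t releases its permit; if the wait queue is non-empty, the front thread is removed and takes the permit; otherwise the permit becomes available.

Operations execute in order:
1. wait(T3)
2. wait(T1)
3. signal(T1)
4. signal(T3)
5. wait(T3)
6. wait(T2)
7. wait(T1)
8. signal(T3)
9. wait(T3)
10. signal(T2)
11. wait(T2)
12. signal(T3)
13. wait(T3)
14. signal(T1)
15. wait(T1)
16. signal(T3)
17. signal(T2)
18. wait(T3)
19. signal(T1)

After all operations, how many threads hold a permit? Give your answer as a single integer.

Step 1: wait(T3) -> count=1 queue=[] holders={T3}
Step 2: wait(T1) -> count=0 queue=[] holders={T1,T3}
Step 3: signal(T1) -> count=1 queue=[] holders={T3}
Step 4: signal(T3) -> count=2 queue=[] holders={none}
Step 5: wait(T3) -> count=1 queue=[] holders={T3}
Step 6: wait(T2) -> count=0 queue=[] holders={T2,T3}
Step 7: wait(T1) -> count=0 queue=[T1] holders={T2,T3}
Step 8: signal(T3) -> count=0 queue=[] holders={T1,T2}
Step 9: wait(T3) -> count=0 queue=[T3] holders={T1,T2}
Step 10: signal(T2) -> count=0 queue=[] holders={T1,T3}
Step 11: wait(T2) -> count=0 queue=[T2] holders={T1,T3}
Step 12: signal(T3) -> count=0 queue=[] holders={T1,T2}
Step 13: wait(T3) -> count=0 queue=[T3] holders={T1,T2}
Step 14: signal(T1) -> count=0 queue=[] holders={T2,T3}
Step 15: wait(T1) -> count=0 queue=[T1] holders={T2,T3}
Step 16: signal(T3) -> count=0 queue=[] holders={T1,T2}
Step 17: signal(T2) -> count=1 queue=[] holders={T1}
Step 18: wait(T3) -> count=0 queue=[] holders={T1,T3}
Step 19: signal(T1) -> count=1 queue=[] holders={T3}
Final holders: {T3} -> 1 thread(s)

Answer: 1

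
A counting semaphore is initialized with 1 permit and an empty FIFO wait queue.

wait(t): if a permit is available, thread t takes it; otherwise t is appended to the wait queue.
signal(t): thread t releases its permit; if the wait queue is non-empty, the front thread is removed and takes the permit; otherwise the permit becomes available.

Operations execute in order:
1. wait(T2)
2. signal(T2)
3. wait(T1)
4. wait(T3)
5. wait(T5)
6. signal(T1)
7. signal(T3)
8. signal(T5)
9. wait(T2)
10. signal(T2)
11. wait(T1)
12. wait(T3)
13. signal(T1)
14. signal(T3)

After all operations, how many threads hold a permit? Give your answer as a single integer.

Answer: 0

Derivation:
Step 1: wait(T2) -> count=0 queue=[] holders={T2}
Step 2: signal(T2) -> count=1 queue=[] holders={none}
Step 3: wait(T1) -> count=0 queue=[] holders={T1}
Step 4: wait(T3) -> count=0 queue=[T3] holders={T1}
Step 5: wait(T5) -> count=0 queue=[T3,T5] holders={T1}
Step 6: signal(T1) -> count=0 queue=[T5] holders={T3}
Step 7: signal(T3) -> count=0 queue=[] holders={T5}
Step 8: signal(T5) -> count=1 queue=[] holders={none}
Step 9: wait(T2) -> count=0 queue=[] holders={T2}
Step 10: signal(T2) -> count=1 queue=[] holders={none}
Step 11: wait(T1) -> count=0 queue=[] holders={T1}
Step 12: wait(T3) -> count=0 queue=[T3] holders={T1}
Step 13: signal(T1) -> count=0 queue=[] holders={T3}
Step 14: signal(T3) -> count=1 queue=[] holders={none}
Final holders: {none} -> 0 thread(s)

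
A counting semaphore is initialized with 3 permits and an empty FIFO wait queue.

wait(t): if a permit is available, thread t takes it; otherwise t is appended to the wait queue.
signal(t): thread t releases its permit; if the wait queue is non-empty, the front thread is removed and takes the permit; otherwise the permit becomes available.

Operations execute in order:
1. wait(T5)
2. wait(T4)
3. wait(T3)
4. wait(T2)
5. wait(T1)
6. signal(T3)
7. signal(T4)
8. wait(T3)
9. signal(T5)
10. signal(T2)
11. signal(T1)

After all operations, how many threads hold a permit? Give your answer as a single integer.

Answer: 1

Derivation:
Step 1: wait(T5) -> count=2 queue=[] holders={T5}
Step 2: wait(T4) -> count=1 queue=[] holders={T4,T5}
Step 3: wait(T3) -> count=0 queue=[] holders={T3,T4,T5}
Step 4: wait(T2) -> count=0 queue=[T2] holders={T3,T4,T5}
Step 5: wait(T1) -> count=0 queue=[T2,T1] holders={T3,T4,T5}
Step 6: signal(T3) -> count=0 queue=[T1] holders={T2,T4,T5}
Step 7: signal(T4) -> count=0 queue=[] holders={T1,T2,T5}
Step 8: wait(T3) -> count=0 queue=[T3] holders={T1,T2,T5}
Step 9: signal(T5) -> count=0 queue=[] holders={T1,T2,T3}
Step 10: signal(T2) -> count=1 queue=[] holders={T1,T3}
Step 11: signal(T1) -> count=2 queue=[] holders={T3}
Final holders: {T3} -> 1 thread(s)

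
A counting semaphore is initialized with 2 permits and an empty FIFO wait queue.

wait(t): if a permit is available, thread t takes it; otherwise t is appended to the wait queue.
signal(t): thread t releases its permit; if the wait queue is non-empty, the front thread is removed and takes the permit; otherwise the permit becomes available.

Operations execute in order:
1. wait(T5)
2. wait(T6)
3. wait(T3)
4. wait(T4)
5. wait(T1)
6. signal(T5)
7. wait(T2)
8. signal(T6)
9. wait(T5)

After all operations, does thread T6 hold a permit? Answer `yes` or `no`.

Step 1: wait(T5) -> count=1 queue=[] holders={T5}
Step 2: wait(T6) -> count=0 queue=[] holders={T5,T6}
Step 3: wait(T3) -> count=0 queue=[T3] holders={T5,T6}
Step 4: wait(T4) -> count=0 queue=[T3,T4] holders={T5,T6}
Step 5: wait(T1) -> count=0 queue=[T3,T4,T1] holders={T5,T6}
Step 6: signal(T5) -> count=0 queue=[T4,T1] holders={T3,T6}
Step 7: wait(T2) -> count=0 queue=[T4,T1,T2] holders={T3,T6}
Step 8: signal(T6) -> count=0 queue=[T1,T2] holders={T3,T4}
Step 9: wait(T5) -> count=0 queue=[T1,T2,T5] holders={T3,T4}
Final holders: {T3,T4} -> T6 not in holders

Answer: no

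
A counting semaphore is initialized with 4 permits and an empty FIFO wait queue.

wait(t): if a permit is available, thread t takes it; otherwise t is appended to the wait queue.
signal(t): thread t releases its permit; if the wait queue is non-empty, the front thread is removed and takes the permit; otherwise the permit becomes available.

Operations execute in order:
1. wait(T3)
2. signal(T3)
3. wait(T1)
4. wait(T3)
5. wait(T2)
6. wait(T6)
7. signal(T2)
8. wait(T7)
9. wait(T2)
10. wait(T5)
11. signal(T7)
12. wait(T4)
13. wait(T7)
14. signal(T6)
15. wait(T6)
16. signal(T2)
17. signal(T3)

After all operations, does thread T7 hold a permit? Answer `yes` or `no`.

Answer: yes

Derivation:
Step 1: wait(T3) -> count=3 queue=[] holders={T3}
Step 2: signal(T3) -> count=4 queue=[] holders={none}
Step 3: wait(T1) -> count=3 queue=[] holders={T1}
Step 4: wait(T3) -> count=2 queue=[] holders={T1,T3}
Step 5: wait(T2) -> count=1 queue=[] holders={T1,T2,T3}
Step 6: wait(T6) -> count=0 queue=[] holders={T1,T2,T3,T6}
Step 7: signal(T2) -> count=1 queue=[] holders={T1,T3,T6}
Step 8: wait(T7) -> count=0 queue=[] holders={T1,T3,T6,T7}
Step 9: wait(T2) -> count=0 queue=[T2] holders={T1,T3,T6,T7}
Step 10: wait(T5) -> count=0 queue=[T2,T5] holders={T1,T3,T6,T7}
Step 11: signal(T7) -> count=0 queue=[T5] holders={T1,T2,T3,T6}
Step 12: wait(T4) -> count=0 queue=[T5,T4] holders={T1,T2,T3,T6}
Step 13: wait(T7) -> count=0 queue=[T5,T4,T7] holders={T1,T2,T3,T6}
Step 14: signal(T6) -> count=0 queue=[T4,T7] holders={T1,T2,T3,T5}
Step 15: wait(T6) -> count=0 queue=[T4,T7,T6] holders={T1,T2,T3,T5}
Step 16: signal(T2) -> count=0 queue=[T7,T6] holders={T1,T3,T4,T5}
Step 17: signal(T3) -> count=0 queue=[T6] holders={T1,T4,T5,T7}
Final holders: {T1,T4,T5,T7} -> T7 in holders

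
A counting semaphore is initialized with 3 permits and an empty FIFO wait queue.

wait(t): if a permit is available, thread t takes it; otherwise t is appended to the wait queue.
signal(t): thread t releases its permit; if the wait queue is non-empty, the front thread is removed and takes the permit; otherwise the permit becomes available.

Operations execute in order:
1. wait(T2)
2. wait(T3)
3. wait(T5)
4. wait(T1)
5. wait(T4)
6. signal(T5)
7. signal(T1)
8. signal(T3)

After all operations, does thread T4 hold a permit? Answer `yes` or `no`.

Step 1: wait(T2) -> count=2 queue=[] holders={T2}
Step 2: wait(T3) -> count=1 queue=[] holders={T2,T3}
Step 3: wait(T5) -> count=0 queue=[] holders={T2,T3,T5}
Step 4: wait(T1) -> count=0 queue=[T1] holders={T2,T3,T5}
Step 5: wait(T4) -> count=0 queue=[T1,T4] holders={T2,T3,T5}
Step 6: signal(T5) -> count=0 queue=[T4] holders={T1,T2,T3}
Step 7: signal(T1) -> count=0 queue=[] holders={T2,T3,T4}
Step 8: signal(T3) -> count=1 queue=[] holders={T2,T4}
Final holders: {T2,T4} -> T4 in holders

Answer: yes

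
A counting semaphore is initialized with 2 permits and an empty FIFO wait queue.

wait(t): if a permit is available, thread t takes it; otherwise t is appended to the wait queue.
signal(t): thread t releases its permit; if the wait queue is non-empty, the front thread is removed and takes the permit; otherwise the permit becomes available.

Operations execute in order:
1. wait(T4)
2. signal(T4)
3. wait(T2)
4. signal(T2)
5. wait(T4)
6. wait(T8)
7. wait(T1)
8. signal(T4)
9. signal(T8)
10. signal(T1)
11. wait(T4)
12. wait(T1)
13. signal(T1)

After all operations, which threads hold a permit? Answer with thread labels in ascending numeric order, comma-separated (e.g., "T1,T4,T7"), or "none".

Step 1: wait(T4) -> count=1 queue=[] holders={T4}
Step 2: signal(T4) -> count=2 queue=[] holders={none}
Step 3: wait(T2) -> count=1 queue=[] holders={T2}
Step 4: signal(T2) -> count=2 queue=[] holders={none}
Step 5: wait(T4) -> count=1 queue=[] holders={T4}
Step 6: wait(T8) -> count=0 queue=[] holders={T4,T8}
Step 7: wait(T1) -> count=0 queue=[T1] holders={T4,T8}
Step 8: signal(T4) -> count=0 queue=[] holders={T1,T8}
Step 9: signal(T8) -> count=1 queue=[] holders={T1}
Step 10: signal(T1) -> count=2 queue=[] holders={none}
Step 11: wait(T4) -> count=1 queue=[] holders={T4}
Step 12: wait(T1) -> count=0 queue=[] holders={T1,T4}
Step 13: signal(T1) -> count=1 queue=[] holders={T4}
Final holders: T4

Answer: T4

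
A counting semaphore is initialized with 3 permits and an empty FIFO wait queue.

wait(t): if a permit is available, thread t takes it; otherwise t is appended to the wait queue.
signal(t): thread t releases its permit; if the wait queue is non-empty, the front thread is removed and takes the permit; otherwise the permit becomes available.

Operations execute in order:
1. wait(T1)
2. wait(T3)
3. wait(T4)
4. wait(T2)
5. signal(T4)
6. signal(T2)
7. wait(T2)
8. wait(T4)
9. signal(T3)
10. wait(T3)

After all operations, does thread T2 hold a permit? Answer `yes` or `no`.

Step 1: wait(T1) -> count=2 queue=[] holders={T1}
Step 2: wait(T3) -> count=1 queue=[] holders={T1,T3}
Step 3: wait(T4) -> count=0 queue=[] holders={T1,T3,T4}
Step 4: wait(T2) -> count=0 queue=[T2] holders={T1,T3,T4}
Step 5: signal(T4) -> count=0 queue=[] holders={T1,T2,T3}
Step 6: signal(T2) -> count=1 queue=[] holders={T1,T3}
Step 7: wait(T2) -> count=0 queue=[] holders={T1,T2,T3}
Step 8: wait(T4) -> count=0 queue=[T4] holders={T1,T2,T3}
Step 9: signal(T3) -> count=0 queue=[] holders={T1,T2,T4}
Step 10: wait(T3) -> count=0 queue=[T3] holders={T1,T2,T4}
Final holders: {T1,T2,T4} -> T2 in holders

Answer: yes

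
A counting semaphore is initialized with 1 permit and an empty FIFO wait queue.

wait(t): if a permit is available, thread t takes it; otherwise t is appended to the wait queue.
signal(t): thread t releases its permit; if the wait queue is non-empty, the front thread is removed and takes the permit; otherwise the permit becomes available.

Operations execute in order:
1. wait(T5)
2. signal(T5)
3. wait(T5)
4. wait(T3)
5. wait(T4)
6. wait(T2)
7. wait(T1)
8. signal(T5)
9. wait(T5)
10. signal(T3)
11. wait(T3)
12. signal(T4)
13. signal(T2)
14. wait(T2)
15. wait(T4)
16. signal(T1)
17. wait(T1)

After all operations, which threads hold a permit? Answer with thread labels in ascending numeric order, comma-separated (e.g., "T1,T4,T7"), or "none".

Answer: T5

Derivation:
Step 1: wait(T5) -> count=0 queue=[] holders={T5}
Step 2: signal(T5) -> count=1 queue=[] holders={none}
Step 3: wait(T5) -> count=0 queue=[] holders={T5}
Step 4: wait(T3) -> count=0 queue=[T3] holders={T5}
Step 5: wait(T4) -> count=0 queue=[T3,T4] holders={T5}
Step 6: wait(T2) -> count=0 queue=[T3,T4,T2] holders={T5}
Step 7: wait(T1) -> count=0 queue=[T3,T4,T2,T1] holders={T5}
Step 8: signal(T5) -> count=0 queue=[T4,T2,T1] holders={T3}
Step 9: wait(T5) -> count=0 queue=[T4,T2,T1,T5] holders={T3}
Step 10: signal(T3) -> count=0 queue=[T2,T1,T5] holders={T4}
Step 11: wait(T3) -> count=0 queue=[T2,T1,T5,T3] holders={T4}
Step 12: signal(T4) -> count=0 queue=[T1,T5,T3] holders={T2}
Step 13: signal(T2) -> count=0 queue=[T5,T3] holders={T1}
Step 14: wait(T2) -> count=0 queue=[T5,T3,T2] holders={T1}
Step 15: wait(T4) -> count=0 queue=[T5,T3,T2,T4] holders={T1}
Step 16: signal(T1) -> count=0 queue=[T3,T2,T4] holders={T5}
Step 17: wait(T1) -> count=0 queue=[T3,T2,T4,T1] holders={T5}
Final holders: T5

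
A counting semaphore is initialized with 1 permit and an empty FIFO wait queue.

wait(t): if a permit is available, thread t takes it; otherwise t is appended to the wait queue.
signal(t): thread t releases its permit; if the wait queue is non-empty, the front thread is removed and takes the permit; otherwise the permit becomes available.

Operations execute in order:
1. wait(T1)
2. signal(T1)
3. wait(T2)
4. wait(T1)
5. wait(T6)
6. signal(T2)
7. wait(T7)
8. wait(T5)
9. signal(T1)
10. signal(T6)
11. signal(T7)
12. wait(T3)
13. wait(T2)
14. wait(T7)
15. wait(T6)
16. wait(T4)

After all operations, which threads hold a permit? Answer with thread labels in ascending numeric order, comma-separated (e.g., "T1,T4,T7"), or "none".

Step 1: wait(T1) -> count=0 queue=[] holders={T1}
Step 2: signal(T1) -> count=1 queue=[] holders={none}
Step 3: wait(T2) -> count=0 queue=[] holders={T2}
Step 4: wait(T1) -> count=0 queue=[T1] holders={T2}
Step 5: wait(T6) -> count=0 queue=[T1,T6] holders={T2}
Step 6: signal(T2) -> count=0 queue=[T6] holders={T1}
Step 7: wait(T7) -> count=0 queue=[T6,T7] holders={T1}
Step 8: wait(T5) -> count=0 queue=[T6,T7,T5] holders={T1}
Step 9: signal(T1) -> count=0 queue=[T7,T5] holders={T6}
Step 10: signal(T6) -> count=0 queue=[T5] holders={T7}
Step 11: signal(T7) -> count=0 queue=[] holders={T5}
Step 12: wait(T3) -> count=0 queue=[T3] holders={T5}
Step 13: wait(T2) -> count=0 queue=[T3,T2] holders={T5}
Step 14: wait(T7) -> count=0 queue=[T3,T2,T7] holders={T5}
Step 15: wait(T6) -> count=0 queue=[T3,T2,T7,T6] holders={T5}
Step 16: wait(T4) -> count=0 queue=[T3,T2,T7,T6,T4] holders={T5}
Final holders: T5

Answer: T5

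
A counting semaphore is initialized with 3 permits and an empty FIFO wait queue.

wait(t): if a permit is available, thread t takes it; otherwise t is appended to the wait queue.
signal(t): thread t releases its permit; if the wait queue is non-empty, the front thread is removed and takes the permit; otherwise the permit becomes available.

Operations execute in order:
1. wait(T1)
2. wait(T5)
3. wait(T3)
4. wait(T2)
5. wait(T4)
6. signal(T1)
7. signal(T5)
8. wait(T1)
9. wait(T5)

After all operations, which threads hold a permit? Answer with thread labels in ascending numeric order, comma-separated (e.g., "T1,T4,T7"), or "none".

Answer: T2,T3,T4

Derivation:
Step 1: wait(T1) -> count=2 queue=[] holders={T1}
Step 2: wait(T5) -> count=1 queue=[] holders={T1,T5}
Step 3: wait(T3) -> count=0 queue=[] holders={T1,T3,T5}
Step 4: wait(T2) -> count=0 queue=[T2] holders={T1,T3,T5}
Step 5: wait(T4) -> count=0 queue=[T2,T4] holders={T1,T3,T5}
Step 6: signal(T1) -> count=0 queue=[T4] holders={T2,T3,T5}
Step 7: signal(T5) -> count=0 queue=[] holders={T2,T3,T4}
Step 8: wait(T1) -> count=0 queue=[T1] holders={T2,T3,T4}
Step 9: wait(T5) -> count=0 queue=[T1,T5] holders={T2,T3,T4}
Final holders: T2,T3,T4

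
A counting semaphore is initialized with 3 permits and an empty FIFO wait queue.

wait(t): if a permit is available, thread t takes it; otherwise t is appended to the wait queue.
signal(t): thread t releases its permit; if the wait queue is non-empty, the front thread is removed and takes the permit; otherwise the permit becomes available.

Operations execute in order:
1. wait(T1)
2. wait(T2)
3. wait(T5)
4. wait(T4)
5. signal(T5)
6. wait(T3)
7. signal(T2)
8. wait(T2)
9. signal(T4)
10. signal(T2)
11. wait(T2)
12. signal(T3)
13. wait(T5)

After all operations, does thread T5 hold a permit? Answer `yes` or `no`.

Answer: yes

Derivation:
Step 1: wait(T1) -> count=2 queue=[] holders={T1}
Step 2: wait(T2) -> count=1 queue=[] holders={T1,T2}
Step 3: wait(T5) -> count=0 queue=[] holders={T1,T2,T5}
Step 4: wait(T4) -> count=0 queue=[T4] holders={T1,T2,T5}
Step 5: signal(T5) -> count=0 queue=[] holders={T1,T2,T4}
Step 6: wait(T3) -> count=0 queue=[T3] holders={T1,T2,T4}
Step 7: signal(T2) -> count=0 queue=[] holders={T1,T3,T4}
Step 8: wait(T2) -> count=0 queue=[T2] holders={T1,T3,T4}
Step 9: signal(T4) -> count=0 queue=[] holders={T1,T2,T3}
Step 10: signal(T2) -> count=1 queue=[] holders={T1,T3}
Step 11: wait(T2) -> count=0 queue=[] holders={T1,T2,T3}
Step 12: signal(T3) -> count=1 queue=[] holders={T1,T2}
Step 13: wait(T5) -> count=0 queue=[] holders={T1,T2,T5}
Final holders: {T1,T2,T5} -> T5 in holders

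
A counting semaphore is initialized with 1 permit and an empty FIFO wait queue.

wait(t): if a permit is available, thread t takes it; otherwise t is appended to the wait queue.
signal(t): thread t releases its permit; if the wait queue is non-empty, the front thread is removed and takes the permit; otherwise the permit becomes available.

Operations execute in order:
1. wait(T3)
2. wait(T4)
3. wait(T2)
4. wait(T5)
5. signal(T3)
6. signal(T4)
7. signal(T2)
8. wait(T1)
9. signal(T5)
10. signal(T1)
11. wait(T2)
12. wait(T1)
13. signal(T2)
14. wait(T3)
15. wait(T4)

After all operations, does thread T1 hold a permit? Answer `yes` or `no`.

Step 1: wait(T3) -> count=0 queue=[] holders={T3}
Step 2: wait(T4) -> count=0 queue=[T4] holders={T3}
Step 3: wait(T2) -> count=0 queue=[T4,T2] holders={T3}
Step 4: wait(T5) -> count=0 queue=[T4,T2,T5] holders={T3}
Step 5: signal(T3) -> count=0 queue=[T2,T5] holders={T4}
Step 6: signal(T4) -> count=0 queue=[T5] holders={T2}
Step 7: signal(T2) -> count=0 queue=[] holders={T5}
Step 8: wait(T1) -> count=0 queue=[T1] holders={T5}
Step 9: signal(T5) -> count=0 queue=[] holders={T1}
Step 10: signal(T1) -> count=1 queue=[] holders={none}
Step 11: wait(T2) -> count=0 queue=[] holders={T2}
Step 12: wait(T1) -> count=0 queue=[T1] holders={T2}
Step 13: signal(T2) -> count=0 queue=[] holders={T1}
Step 14: wait(T3) -> count=0 queue=[T3] holders={T1}
Step 15: wait(T4) -> count=0 queue=[T3,T4] holders={T1}
Final holders: {T1} -> T1 in holders

Answer: yes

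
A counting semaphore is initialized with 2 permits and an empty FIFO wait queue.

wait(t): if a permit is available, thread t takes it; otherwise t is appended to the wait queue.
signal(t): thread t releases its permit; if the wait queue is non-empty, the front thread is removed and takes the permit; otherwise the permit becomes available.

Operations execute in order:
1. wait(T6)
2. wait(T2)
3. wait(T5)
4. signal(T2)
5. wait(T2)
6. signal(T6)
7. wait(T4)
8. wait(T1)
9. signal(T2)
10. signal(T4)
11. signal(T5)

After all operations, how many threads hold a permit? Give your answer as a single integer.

Step 1: wait(T6) -> count=1 queue=[] holders={T6}
Step 2: wait(T2) -> count=0 queue=[] holders={T2,T6}
Step 3: wait(T5) -> count=0 queue=[T5] holders={T2,T6}
Step 4: signal(T2) -> count=0 queue=[] holders={T5,T6}
Step 5: wait(T2) -> count=0 queue=[T2] holders={T5,T6}
Step 6: signal(T6) -> count=0 queue=[] holders={T2,T5}
Step 7: wait(T4) -> count=0 queue=[T4] holders={T2,T5}
Step 8: wait(T1) -> count=0 queue=[T4,T1] holders={T2,T5}
Step 9: signal(T2) -> count=0 queue=[T1] holders={T4,T5}
Step 10: signal(T4) -> count=0 queue=[] holders={T1,T5}
Step 11: signal(T5) -> count=1 queue=[] holders={T1}
Final holders: {T1} -> 1 thread(s)

Answer: 1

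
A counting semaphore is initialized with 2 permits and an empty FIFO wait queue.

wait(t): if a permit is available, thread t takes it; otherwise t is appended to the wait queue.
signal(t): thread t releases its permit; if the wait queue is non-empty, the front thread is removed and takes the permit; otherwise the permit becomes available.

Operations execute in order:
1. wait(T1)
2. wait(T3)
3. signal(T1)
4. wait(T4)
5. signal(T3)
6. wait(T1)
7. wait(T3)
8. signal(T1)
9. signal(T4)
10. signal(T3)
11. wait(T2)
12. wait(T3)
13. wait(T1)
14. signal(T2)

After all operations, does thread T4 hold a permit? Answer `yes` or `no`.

Answer: no

Derivation:
Step 1: wait(T1) -> count=1 queue=[] holders={T1}
Step 2: wait(T3) -> count=0 queue=[] holders={T1,T3}
Step 3: signal(T1) -> count=1 queue=[] holders={T3}
Step 4: wait(T4) -> count=0 queue=[] holders={T3,T4}
Step 5: signal(T3) -> count=1 queue=[] holders={T4}
Step 6: wait(T1) -> count=0 queue=[] holders={T1,T4}
Step 7: wait(T3) -> count=0 queue=[T3] holders={T1,T4}
Step 8: signal(T1) -> count=0 queue=[] holders={T3,T4}
Step 9: signal(T4) -> count=1 queue=[] holders={T3}
Step 10: signal(T3) -> count=2 queue=[] holders={none}
Step 11: wait(T2) -> count=1 queue=[] holders={T2}
Step 12: wait(T3) -> count=0 queue=[] holders={T2,T3}
Step 13: wait(T1) -> count=0 queue=[T1] holders={T2,T3}
Step 14: signal(T2) -> count=0 queue=[] holders={T1,T3}
Final holders: {T1,T3} -> T4 not in holders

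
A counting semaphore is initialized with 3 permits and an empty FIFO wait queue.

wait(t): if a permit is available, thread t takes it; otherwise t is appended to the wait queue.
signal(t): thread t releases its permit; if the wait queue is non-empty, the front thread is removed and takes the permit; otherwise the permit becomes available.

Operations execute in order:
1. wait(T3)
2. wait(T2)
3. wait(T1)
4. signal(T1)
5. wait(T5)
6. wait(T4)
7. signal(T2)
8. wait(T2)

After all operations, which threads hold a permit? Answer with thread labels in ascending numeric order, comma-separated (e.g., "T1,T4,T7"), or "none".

Step 1: wait(T3) -> count=2 queue=[] holders={T3}
Step 2: wait(T2) -> count=1 queue=[] holders={T2,T3}
Step 3: wait(T1) -> count=0 queue=[] holders={T1,T2,T3}
Step 4: signal(T1) -> count=1 queue=[] holders={T2,T3}
Step 5: wait(T5) -> count=0 queue=[] holders={T2,T3,T5}
Step 6: wait(T4) -> count=0 queue=[T4] holders={T2,T3,T5}
Step 7: signal(T2) -> count=0 queue=[] holders={T3,T4,T5}
Step 8: wait(T2) -> count=0 queue=[T2] holders={T3,T4,T5}
Final holders: T3,T4,T5

Answer: T3,T4,T5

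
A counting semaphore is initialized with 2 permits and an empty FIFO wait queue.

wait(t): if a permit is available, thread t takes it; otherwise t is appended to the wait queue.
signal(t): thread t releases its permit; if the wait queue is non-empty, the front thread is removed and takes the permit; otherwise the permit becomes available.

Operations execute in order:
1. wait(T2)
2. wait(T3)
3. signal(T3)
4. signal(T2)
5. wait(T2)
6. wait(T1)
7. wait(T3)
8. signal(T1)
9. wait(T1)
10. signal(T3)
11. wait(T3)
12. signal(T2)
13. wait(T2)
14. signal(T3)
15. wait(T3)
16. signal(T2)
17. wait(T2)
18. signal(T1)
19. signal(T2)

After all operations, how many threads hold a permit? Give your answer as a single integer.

Step 1: wait(T2) -> count=1 queue=[] holders={T2}
Step 2: wait(T3) -> count=0 queue=[] holders={T2,T3}
Step 3: signal(T3) -> count=1 queue=[] holders={T2}
Step 4: signal(T2) -> count=2 queue=[] holders={none}
Step 5: wait(T2) -> count=1 queue=[] holders={T2}
Step 6: wait(T1) -> count=0 queue=[] holders={T1,T2}
Step 7: wait(T3) -> count=0 queue=[T3] holders={T1,T2}
Step 8: signal(T1) -> count=0 queue=[] holders={T2,T3}
Step 9: wait(T1) -> count=0 queue=[T1] holders={T2,T3}
Step 10: signal(T3) -> count=0 queue=[] holders={T1,T2}
Step 11: wait(T3) -> count=0 queue=[T3] holders={T1,T2}
Step 12: signal(T2) -> count=0 queue=[] holders={T1,T3}
Step 13: wait(T2) -> count=0 queue=[T2] holders={T1,T3}
Step 14: signal(T3) -> count=0 queue=[] holders={T1,T2}
Step 15: wait(T3) -> count=0 queue=[T3] holders={T1,T2}
Step 16: signal(T2) -> count=0 queue=[] holders={T1,T3}
Step 17: wait(T2) -> count=0 queue=[T2] holders={T1,T3}
Step 18: signal(T1) -> count=0 queue=[] holders={T2,T3}
Step 19: signal(T2) -> count=1 queue=[] holders={T3}
Final holders: {T3} -> 1 thread(s)

Answer: 1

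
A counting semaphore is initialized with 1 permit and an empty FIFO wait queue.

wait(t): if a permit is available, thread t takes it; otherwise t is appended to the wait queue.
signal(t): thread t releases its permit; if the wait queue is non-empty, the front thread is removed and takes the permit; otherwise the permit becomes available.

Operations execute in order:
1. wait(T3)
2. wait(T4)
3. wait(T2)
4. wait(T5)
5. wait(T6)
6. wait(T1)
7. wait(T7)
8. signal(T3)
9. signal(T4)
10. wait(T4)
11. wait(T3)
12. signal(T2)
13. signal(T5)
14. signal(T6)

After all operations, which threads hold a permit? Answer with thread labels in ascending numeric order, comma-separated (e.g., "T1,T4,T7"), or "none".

Step 1: wait(T3) -> count=0 queue=[] holders={T3}
Step 2: wait(T4) -> count=0 queue=[T4] holders={T3}
Step 3: wait(T2) -> count=0 queue=[T4,T2] holders={T3}
Step 4: wait(T5) -> count=0 queue=[T4,T2,T5] holders={T3}
Step 5: wait(T6) -> count=0 queue=[T4,T2,T5,T6] holders={T3}
Step 6: wait(T1) -> count=0 queue=[T4,T2,T5,T6,T1] holders={T3}
Step 7: wait(T7) -> count=0 queue=[T4,T2,T5,T6,T1,T7] holders={T3}
Step 8: signal(T3) -> count=0 queue=[T2,T5,T6,T1,T7] holders={T4}
Step 9: signal(T4) -> count=0 queue=[T5,T6,T1,T7] holders={T2}
Step 10: wait(T4) -> count=0 queue=[T5,T6,T1,T7,T4] holders={T2}
Step 11: wait(T3) -> count=0 queue=[T5,T6,T1,T7,T4,T3] holders={T2}
Step 12: signal(T2) -> count=0 queue=[T6,T1,T7,T4,T3] holders={T5}
Step 13: signal(T5) -> count=0 queue=[T1,T7,T4,T3] holders={T6}
Step 14: signal(T6) -> count=0 queue=[T7,T4,T3] holders={T1}
Final holders: T1

Answer: T1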